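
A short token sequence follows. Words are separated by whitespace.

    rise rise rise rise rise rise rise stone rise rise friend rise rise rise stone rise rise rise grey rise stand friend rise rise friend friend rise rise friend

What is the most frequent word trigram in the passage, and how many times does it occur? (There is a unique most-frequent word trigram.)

Trigram frequencies (highest first):
  rise rise rise: 7
  rise rise friend: 3
  friend rise rise: 3
  rise rise stone: 2
  rise stone rise: 2
  stone rise rise: 2
  … (8 more, each ≤ 1)

"rise rise rise", 7 times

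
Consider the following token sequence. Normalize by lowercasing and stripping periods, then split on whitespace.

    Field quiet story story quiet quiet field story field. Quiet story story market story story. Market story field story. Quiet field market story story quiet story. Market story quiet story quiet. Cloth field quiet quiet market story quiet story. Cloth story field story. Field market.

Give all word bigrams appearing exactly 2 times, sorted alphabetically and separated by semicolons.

field market; quiet field; quiet quiet

Bigram counts meeting the condition (exactly 2 times):
  field market: 2
  quiet field: 2
  quiet quiet: 2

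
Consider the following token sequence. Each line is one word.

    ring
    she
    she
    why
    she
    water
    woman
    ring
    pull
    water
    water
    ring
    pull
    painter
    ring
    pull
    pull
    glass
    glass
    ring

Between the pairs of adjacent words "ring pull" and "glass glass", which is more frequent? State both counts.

"ring pull": 3 occurrences
"glass glass": 1 occurrence

"ring pull" (3 vs 1)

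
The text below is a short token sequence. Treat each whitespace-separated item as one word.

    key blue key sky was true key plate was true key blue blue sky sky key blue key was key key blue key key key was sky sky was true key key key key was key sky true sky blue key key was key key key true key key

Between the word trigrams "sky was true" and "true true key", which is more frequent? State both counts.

"sky was true": 2 occurrences
"true true key": 0 occurrences

"sky was true" (2 vs 0)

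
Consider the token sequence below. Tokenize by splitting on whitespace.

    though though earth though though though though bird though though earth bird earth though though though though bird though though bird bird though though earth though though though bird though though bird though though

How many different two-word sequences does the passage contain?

34 tokens → 33 bigram windows in total.
Repeated bigrams (each contributes count−1 duplicates):
  though though: 14
  bird though: 5
  though bird: 5
  earth though: 3
  though earth: 3
25 duplicate windows → 33 − 25 = 8 distinct.

8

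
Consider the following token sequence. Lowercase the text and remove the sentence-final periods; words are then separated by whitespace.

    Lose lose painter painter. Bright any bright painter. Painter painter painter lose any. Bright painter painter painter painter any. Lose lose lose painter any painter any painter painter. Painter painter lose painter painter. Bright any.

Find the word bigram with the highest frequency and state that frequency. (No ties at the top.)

"painter painter", 11 times

Bigram frequencies (highest first):
  painter painter: 11
  lose lose: 3
  lose painter: 3
  painter any: 3
  painter bright: 2
  bright any: 2
  … (6 more, each ≤ 2)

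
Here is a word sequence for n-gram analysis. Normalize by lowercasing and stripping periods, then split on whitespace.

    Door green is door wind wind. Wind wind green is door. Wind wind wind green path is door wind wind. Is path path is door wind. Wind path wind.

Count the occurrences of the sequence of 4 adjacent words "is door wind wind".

4

Scanning the 26 overlapping 4-gram windows for "is door wind wind":
  position 3–6: is door wind wind
  position 10–13: is door wind wind
  position 17–20: is door wind wind
  position 24–27: is door wind wind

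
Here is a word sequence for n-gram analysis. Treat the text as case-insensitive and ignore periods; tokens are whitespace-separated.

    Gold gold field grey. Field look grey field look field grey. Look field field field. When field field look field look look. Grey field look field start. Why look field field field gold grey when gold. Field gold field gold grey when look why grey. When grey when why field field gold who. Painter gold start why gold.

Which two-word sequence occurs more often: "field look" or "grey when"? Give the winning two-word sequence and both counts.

"field look": 5 occurrences
"grey when": 4 occurrences

"field look" (5 vs 4)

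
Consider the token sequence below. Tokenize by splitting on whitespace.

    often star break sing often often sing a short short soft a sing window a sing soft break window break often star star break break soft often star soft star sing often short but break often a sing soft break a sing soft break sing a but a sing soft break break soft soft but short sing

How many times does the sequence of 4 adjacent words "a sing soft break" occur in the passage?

4

Scanning the 54 overlapping 4-gram windows for "a sing soft break":
  position 15–18: a sing soft break
  position 37–40: a sing soft break
  position 41–44: a sing soft break
  position 48–51: a sing soft break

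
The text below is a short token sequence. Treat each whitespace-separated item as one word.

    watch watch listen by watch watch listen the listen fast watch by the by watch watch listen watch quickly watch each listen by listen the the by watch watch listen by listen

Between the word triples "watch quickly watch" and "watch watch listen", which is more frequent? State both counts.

"watch watch listen" (4 vs 1)

"watch quickly watch": 1 occurrence
"watch watch listen": 4 occurrences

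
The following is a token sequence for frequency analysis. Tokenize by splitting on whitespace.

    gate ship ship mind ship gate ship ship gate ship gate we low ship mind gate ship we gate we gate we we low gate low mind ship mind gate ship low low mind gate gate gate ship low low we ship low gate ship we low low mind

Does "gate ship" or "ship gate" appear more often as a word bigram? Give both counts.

"gate ship": 7 occurrences
"ship gate": 3 occurrences

"gate ship" (7 vs 3)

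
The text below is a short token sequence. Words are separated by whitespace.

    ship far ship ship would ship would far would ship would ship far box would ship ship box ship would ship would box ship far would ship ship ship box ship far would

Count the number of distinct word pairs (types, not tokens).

12

33 tokens → 32 bigram windows in total.
Repeated bigrams (each contributes count−1 duplicates):
  would ship: 6
  ship would: 5
  ship far: 4
  ship ship: 4
  box ship: 3
  far would: 3
  ship box: 2
20 duplicate windows → 32 − 20 = 12 distinct.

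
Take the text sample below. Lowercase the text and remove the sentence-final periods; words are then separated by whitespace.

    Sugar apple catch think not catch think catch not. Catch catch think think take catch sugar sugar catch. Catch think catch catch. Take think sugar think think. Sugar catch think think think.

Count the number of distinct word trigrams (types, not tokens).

27

32 tokens → 30 trigram windows in total.
Repeated trigrams (each contributes count−1 duplicates):
  catch catch think: 2
  catch think catch: 2
  catch think think: 2
3 duplicate windows → 30 − 3 = 27 distinct.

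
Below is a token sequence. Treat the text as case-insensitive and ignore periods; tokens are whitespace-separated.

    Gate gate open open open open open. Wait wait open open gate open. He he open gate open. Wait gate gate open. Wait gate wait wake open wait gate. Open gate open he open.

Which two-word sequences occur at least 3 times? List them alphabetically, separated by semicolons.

gate open; open gate; open open; open wait; wait gate

Bigram counts meeting the condition (at least 3 times):
  gate open: 6
  open gate: 3
  open open: 5
  open wait: 4
  wait gate: 3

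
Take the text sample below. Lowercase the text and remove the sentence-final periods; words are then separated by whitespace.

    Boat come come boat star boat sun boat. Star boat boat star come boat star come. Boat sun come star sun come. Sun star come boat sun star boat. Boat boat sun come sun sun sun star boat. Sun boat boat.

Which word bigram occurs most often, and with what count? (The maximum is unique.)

"boat sun", 5 times

Bigram frequencies (highest first):
  boat sun: 5
  come boat: 4
  boat star: 4
  star boat: 4
  boat boat: 4
  star come: 3
  … (9 more, each ≤ 3)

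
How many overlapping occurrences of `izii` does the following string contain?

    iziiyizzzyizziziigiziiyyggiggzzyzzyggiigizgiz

Sliding a length-4 window over the 45 characters (42 positions):
  position 1–4: izii
  position 14–17: izii
  position 19–22: izii

3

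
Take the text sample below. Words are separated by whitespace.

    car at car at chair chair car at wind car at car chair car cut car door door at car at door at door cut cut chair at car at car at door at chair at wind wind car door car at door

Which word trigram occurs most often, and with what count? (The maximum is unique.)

"at car at", 4 times

Trigram frequencies (highest first):
  at car at: 4
  car at car: 3
  car at door: 3
  at door at: 2
  car at chair: 1
  at chair chair: 1
  … (27 more, each ≤ 1)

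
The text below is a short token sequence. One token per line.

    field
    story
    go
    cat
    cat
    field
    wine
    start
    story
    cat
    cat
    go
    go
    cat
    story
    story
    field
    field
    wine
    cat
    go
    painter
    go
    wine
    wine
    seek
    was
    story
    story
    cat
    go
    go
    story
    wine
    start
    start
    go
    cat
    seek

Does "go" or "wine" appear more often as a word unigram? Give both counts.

"go": 8 occurrences
"wine": 5 occurrences

"go" (8 vs 5)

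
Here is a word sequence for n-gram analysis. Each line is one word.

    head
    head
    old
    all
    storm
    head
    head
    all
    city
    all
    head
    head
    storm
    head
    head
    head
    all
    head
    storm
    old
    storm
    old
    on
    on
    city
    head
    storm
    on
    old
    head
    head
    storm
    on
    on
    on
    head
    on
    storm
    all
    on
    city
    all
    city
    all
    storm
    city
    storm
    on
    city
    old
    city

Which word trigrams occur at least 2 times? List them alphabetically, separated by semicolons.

all city all; head head all; head head storm; head storm on; storm head head

Trigram counts meeting the condition (at least 2 times):
  all city all: 2
  head head all: 2
  head head storm: 2
  head storm on: 2
  storm head head: 2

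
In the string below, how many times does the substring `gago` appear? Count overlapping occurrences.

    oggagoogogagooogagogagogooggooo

4

Sliding a length-4 window over the 31 characters (28 positions):
  position 3–6: gago
  position 10–13: gago
  position 16–19: gago
  position 20–23: gago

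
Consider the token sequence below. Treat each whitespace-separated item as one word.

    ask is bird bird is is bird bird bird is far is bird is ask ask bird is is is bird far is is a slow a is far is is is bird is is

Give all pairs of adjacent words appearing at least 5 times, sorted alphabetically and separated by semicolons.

bird is; is bird; is is

Bigram counts meeting the condition (at least 5 times):
  bird is: 5
  is bird: 5
  is is: 7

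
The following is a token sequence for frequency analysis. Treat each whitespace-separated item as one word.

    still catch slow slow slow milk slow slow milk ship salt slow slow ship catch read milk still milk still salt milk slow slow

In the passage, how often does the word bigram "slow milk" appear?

Scanning the 23 overlapping bigram windows for "slow milk":
  position 5–6: slow milk
  position 8–9: slow milk

2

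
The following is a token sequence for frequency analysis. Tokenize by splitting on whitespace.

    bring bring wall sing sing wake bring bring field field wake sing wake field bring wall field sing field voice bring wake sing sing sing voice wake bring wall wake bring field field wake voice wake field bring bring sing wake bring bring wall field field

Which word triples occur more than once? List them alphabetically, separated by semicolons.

bring bring wall; bring field field; bring wall field; field field wake; sing wake bring; wake bring bring; wake field bring

Trigram counts meeting the condition (more than once):
  bring bring wall: 2
  bring field field: 2
  bring wall field: 2
  field field wake: 2
  sing wake bring: 2
  wake bring bring: 2
  wake field bring: 2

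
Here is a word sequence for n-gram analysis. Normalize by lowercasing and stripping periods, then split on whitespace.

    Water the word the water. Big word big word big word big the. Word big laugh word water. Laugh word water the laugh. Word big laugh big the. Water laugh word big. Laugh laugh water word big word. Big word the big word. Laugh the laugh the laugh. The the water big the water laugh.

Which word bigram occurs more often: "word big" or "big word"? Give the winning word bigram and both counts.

"word big" (8 vs 6)

"word big": 8 occurrences
"big word": 6 occurrences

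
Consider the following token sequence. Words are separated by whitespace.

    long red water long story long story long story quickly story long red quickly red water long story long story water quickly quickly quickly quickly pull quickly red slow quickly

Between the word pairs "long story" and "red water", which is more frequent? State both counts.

"long story": 5 occurrences
"red water": 2 occurrences

"long story" (5 vs 2)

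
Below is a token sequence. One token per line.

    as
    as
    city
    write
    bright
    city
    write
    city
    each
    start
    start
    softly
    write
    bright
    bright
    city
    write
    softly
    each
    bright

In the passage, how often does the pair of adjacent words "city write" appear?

Scanning the 19 overlapping bigram windows for "city write":
  position 3–4: city write
  position 6–7: city write
  position 16–17: city write

3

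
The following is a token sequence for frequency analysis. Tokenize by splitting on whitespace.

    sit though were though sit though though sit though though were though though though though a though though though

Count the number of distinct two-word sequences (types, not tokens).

7

19 tokens → 18 bigram windows in total.
Repeated bigrams (each contributes count−1 duplicates):
  though though: 7
  sit though: 3
  though sit: 2
  though were: 2
  were though: 2
11 duplicate windows → 18 − 11 = 7 distinct.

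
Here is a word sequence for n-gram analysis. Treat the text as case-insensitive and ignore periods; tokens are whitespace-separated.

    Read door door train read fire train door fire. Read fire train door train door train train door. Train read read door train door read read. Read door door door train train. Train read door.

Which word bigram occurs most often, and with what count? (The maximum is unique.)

Bigram frequencies (highest first):
  door train: 6
  train door: 5
  read door: 4
  door door: 3
  train read: 3
  train train: 3
  … (6 more, each ≤ 3)

"door train", 6 times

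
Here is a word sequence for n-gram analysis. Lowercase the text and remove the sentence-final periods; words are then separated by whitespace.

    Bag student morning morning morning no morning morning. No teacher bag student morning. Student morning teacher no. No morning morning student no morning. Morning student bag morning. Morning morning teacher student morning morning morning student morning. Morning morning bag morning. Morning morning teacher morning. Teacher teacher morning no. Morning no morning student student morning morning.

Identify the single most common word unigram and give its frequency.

Unigram frequencies (highest first):
  morning: 29
  student: 9
  no: 7
  teacher: 6
  bag: 4

"morning", 29 times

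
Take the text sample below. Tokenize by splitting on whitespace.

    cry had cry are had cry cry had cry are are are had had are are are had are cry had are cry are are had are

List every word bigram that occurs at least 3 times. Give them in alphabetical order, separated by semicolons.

are are; are had; cry are; cry had; had are; had cry

Bigram counts meeting the condition (at least 3 times):
  are are: 5
  are had: 4
  cry are: 3
  cry had: 3
  had are: 4
  had cry: 3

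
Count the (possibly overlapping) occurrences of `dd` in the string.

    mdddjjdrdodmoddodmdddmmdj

Sliding a length-2 window over the 25 characters (24 positions):
  position 2–3: dd
  position 3–4: dd
  position 14–15: dd
  position 19–20: dd
  position 20–21: dd

5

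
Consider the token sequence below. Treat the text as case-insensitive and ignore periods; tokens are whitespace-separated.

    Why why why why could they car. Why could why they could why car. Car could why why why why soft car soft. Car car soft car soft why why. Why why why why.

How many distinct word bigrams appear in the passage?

15

34 tokens → 33 bigram windows in total.
Repeated bigrams (each contributes count−1 duplicates):
  why why: 11
  car soft: 3
  could why: 3
  soft car: 3
  car car: 2
  why could: 2
18 duplicate windows → 33 − 18 = 15 distinct.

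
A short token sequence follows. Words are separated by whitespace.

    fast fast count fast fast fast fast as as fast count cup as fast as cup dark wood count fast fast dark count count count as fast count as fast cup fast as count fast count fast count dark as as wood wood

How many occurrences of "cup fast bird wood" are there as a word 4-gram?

0

Scanning the 40 overlapping 4-gram windows for "cup fast bird wood":
  (none found)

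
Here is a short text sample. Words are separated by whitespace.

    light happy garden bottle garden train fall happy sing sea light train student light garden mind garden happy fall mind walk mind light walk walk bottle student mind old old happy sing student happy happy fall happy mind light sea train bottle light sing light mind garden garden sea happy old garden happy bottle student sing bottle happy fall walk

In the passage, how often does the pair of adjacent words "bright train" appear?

Scanning the 59 overlapping bigram windows for "bright train":
  (none found)

0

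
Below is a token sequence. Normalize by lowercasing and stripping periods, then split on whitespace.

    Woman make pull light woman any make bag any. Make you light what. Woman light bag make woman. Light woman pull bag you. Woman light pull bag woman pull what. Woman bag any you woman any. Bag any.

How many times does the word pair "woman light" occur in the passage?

Scanning the 37 overlapping bigram windows for "woman light":
  position 14–15: woman light
  position 18–19: woman light
  position 24–25: woman light

3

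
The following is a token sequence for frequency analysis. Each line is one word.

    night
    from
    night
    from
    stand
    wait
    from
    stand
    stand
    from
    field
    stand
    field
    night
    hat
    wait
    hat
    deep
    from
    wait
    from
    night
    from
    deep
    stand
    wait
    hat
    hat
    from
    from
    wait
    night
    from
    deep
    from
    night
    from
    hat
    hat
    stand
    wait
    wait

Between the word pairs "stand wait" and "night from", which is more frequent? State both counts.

"stand wait": 3 occurrences
"night from": 5 occurrences

"night from" (5 vs 3)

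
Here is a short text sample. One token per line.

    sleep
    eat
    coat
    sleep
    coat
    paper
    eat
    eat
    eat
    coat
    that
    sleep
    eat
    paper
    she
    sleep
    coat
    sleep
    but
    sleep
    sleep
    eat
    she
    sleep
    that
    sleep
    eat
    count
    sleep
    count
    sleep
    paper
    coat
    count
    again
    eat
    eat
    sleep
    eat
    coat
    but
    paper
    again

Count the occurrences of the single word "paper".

Scanning the 43 tokens for "paper":
  position 6: paper
  position 14: paper
  position 32: paper
  position 42: paper

4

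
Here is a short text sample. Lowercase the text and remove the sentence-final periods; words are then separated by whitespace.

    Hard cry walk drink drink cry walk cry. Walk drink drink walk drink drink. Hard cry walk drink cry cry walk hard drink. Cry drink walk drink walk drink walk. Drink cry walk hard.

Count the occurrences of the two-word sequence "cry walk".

Scanning the 33 overlapping bigram windows for "cry walk":
  position 2–3: cry walk
  position 6–7: cry walk
  position 8–9: cry walk
  position 16–17: cry walk
  position 20–21: cry walk
  position 32–33: cry walk

6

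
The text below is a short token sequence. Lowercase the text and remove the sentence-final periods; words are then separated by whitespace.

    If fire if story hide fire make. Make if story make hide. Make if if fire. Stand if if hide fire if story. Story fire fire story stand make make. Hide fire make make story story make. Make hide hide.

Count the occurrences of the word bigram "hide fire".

3

Scanning the 39 overlapping bigram windows for "hide fire":
  position 5–6: hide fire
  position 20–21: hide fire
  position 31–32: hide fire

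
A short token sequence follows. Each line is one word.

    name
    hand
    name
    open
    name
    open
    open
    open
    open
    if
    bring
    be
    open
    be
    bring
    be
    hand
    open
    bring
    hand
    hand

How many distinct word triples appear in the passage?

21 tokens → 19 trigram windows in total.
Repeated trigrams (each contributes count−1 duplicates):
  open open open: 2
1 duplicate windows → 19 − 1 = 18 distinct.

18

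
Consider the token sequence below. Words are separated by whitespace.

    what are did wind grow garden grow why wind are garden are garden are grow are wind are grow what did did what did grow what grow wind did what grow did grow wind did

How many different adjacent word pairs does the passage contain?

23

35 tokens → 34 bigram windows in total.
Repeated bigrams (each contributes count−1 duplicates):
  are garden: 2
  are grow: 2
  did grow: 2
  did what: 2
  garden are: 2
  grow what: 2
  grow wind: 2
  what did: 2
  … (3 more repeated)
11 duplicate windows → 34 − 11 = 23 distinct.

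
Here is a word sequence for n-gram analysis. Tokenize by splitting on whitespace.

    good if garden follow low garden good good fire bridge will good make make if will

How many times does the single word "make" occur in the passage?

2

Scanning the 16 tokens for "make":
  position 13: make
  position 14: make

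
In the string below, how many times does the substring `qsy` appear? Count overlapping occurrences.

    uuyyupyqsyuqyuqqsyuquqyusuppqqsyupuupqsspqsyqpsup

Sliding a length-3 window over the 49 characters (47 positions):
  position 8–10: qsy
  position 16–18: qsy
  position 30–32: qsy
  position 42–44: qsy

4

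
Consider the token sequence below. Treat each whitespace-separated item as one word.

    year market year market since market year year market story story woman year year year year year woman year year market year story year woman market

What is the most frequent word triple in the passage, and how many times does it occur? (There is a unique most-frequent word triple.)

"year year year", 3 times

Trigram frequencies (highest first):
  year year year: 3
  year market year: 2
  year year market: 2
  woman year year: 2
  market year market: 1
  year market since: 1
  … (13 more, each ≤ 1)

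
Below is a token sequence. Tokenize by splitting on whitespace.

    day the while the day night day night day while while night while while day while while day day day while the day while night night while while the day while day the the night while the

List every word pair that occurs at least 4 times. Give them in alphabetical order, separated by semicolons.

day while; while the; while while

Bigram counts meeting the condition (at least 4 times):
  day while: 5
  while the: 4
  while while: 4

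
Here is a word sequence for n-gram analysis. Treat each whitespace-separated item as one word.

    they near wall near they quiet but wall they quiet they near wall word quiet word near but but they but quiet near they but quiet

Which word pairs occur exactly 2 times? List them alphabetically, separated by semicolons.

but quiet; near they; near wall; they but; they near; they quiet

Bigram counts meeting the condition (exactly 2 times):
  but quiet: 2
  near they: 2
  near wall: 2
  they but: 2
  they near: 2
  they quiet: 2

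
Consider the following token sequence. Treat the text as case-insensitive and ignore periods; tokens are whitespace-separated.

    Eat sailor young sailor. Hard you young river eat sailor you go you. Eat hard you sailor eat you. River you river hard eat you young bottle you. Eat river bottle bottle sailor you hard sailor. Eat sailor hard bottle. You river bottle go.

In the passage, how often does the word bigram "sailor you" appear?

2

Scanning the 43 overlapping bigram windows for "sailor you":
  position 10–11: sailor you
  position 33–34: sailor you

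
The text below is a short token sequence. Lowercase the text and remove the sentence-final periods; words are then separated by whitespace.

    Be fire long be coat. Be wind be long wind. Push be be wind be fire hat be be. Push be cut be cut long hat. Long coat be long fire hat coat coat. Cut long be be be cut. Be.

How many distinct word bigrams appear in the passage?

25

41 tokens → 40 bigram windows in total.
Repeated bigrams (each contributes count−1 duplicates):
  be be: 4
  be cut: 3
  be fire: 2
  be long: 2
  be wind: 2
  coat be: 2
  cut be: 2
  cut long: 2
  … (4 more repeated)
15 duplicate windows → 40 − 15 = 25 distinct.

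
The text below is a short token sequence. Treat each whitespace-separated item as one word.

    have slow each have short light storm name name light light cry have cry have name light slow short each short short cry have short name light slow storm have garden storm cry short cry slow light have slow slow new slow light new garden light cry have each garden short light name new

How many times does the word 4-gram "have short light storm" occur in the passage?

1

Scanning the 51 overlapping 4-gram windows for "have short light storm":
  position 4–7: have short light storm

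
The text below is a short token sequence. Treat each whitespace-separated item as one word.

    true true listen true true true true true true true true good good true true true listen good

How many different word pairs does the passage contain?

7

18 tokens → 17 bigram windows in total.
Repeated bigrams (each contributes count−1 duplicates):
  true true: 10
  true listen: 2
10 duplicate windows → 17 − 10 = 7 distinct.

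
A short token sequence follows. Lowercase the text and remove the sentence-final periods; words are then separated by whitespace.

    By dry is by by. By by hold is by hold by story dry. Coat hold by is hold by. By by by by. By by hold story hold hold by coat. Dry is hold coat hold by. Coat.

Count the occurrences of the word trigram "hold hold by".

1

Scanning the 37 overlapping trigram windows for "hold hold by":
  position 29–31: hold hold by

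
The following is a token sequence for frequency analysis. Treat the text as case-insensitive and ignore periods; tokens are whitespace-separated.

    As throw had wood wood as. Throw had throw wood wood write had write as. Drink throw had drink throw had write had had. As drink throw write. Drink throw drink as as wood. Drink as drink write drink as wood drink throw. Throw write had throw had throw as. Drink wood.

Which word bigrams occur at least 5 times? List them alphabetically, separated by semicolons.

Bigram counts meeting the condition (at least 5 times):
  drink throw: 5
  throw had: 5

drink throw; throw had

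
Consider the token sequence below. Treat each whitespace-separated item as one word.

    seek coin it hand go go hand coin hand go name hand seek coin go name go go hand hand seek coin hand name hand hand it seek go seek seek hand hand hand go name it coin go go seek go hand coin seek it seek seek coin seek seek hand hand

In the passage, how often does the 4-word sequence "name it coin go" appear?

Scanning the 50 overlapping 4-gram windows for "name it coin go":
  position 36–39: name it coin go

1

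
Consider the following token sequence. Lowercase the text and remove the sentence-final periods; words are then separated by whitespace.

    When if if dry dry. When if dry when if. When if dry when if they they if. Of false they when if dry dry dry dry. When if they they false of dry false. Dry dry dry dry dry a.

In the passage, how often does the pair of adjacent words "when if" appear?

Scanning the 40 overlapping bigram windows for "when if":
  position 1–2: when if
  position 6–7: when if
  position 9–10: when if
  position 11–12: when if
  position 14–15: when if
  position 22–23: when if
  position 28–29: when if

7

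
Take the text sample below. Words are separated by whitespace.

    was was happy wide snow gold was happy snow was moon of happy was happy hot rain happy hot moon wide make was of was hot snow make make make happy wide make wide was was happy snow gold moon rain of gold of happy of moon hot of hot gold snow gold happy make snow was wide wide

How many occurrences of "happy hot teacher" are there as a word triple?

Scanning the 57 overlapping trigram windows for "happy hot teacher":
  (none found)

0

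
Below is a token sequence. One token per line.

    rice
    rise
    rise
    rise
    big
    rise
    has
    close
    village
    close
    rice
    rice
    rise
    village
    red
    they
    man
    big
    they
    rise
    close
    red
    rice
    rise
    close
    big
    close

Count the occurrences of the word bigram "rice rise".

3

Scanning the 26 overlapping bigram windows for "rice rise":
  position 1–2: rice rise
  position 12–13: rice rise
  position 23–24: rice rise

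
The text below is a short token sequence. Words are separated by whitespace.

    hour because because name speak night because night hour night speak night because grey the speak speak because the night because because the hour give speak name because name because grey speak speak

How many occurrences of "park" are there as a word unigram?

Scanning the 33 tokens for "park":
  (none found)

0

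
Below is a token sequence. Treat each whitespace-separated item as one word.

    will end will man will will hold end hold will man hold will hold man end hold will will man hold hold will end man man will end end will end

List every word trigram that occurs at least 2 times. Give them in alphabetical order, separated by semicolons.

end hold will; will man hold

Trigram counts meeting the condition (at least 2 times):
  end hold will: 2
  will man hold: 2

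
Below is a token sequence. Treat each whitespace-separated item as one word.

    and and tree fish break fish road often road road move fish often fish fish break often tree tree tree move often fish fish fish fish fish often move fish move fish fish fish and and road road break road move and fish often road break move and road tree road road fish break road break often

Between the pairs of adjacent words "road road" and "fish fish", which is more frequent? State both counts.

"fish fish" (7 vs 3)

"road road": 3 occurrences
"fish fish": 7 occurrences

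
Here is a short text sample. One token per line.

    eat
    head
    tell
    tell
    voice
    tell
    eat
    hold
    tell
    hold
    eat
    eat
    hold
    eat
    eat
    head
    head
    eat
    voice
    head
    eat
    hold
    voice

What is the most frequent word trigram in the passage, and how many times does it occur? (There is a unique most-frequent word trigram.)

"hold eat eat", 2 times

Trigram frequencies (highest first):
  hold eat eat: 2
  eat head tell: 1
  head tell tell: 1
  tell tell voice: 1
  tell voice tell: 1
  voice tell eat: 1
  … (14 more, each ≤ 1)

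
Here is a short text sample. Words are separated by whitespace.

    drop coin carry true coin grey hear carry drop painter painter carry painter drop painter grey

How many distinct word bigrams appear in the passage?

14

16 tokens → 15 bigram windows in total.
Repeated bigrams (each contributes count−1 duplicates):
  drop painter: 2
1 duplicate windows → 15 − 1 = 14 distinct.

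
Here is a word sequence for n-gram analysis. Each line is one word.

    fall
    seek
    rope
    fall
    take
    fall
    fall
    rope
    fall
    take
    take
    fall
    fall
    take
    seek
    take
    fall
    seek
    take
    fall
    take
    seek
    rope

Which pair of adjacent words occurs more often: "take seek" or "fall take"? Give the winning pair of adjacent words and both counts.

"fall take" (4 vs 2)

"take seek": 2 occurrences
"fall take": 4 occurrences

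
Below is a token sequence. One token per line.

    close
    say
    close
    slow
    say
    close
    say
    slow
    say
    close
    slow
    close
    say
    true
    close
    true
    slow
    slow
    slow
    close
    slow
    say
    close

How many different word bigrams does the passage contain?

23 tokens → 22 bigram windows in total.
Repeated bigrams (each contributes count−1 duplicates):
  say close: 4
  close say: 3
  close slow: 3
  slow say: 3
  slow close: 2
  slow slow: 2
11 duplicate windows → 22 − 11 = 11 distinct.

11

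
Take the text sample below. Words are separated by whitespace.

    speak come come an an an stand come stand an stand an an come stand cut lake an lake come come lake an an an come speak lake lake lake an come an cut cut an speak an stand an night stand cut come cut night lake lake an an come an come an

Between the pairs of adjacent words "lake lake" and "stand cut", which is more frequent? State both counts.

"lake lake": 3 occurrences
"stand cut": 2 occurrences

"lake lake" (3 vs 2)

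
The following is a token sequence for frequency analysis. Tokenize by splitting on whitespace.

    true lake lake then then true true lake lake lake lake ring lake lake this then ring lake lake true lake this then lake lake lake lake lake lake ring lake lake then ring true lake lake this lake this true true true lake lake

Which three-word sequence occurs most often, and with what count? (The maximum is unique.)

"lake lake lake", 6 times

Trigram frequencies (highest first):
  lake lake lake: 6
  true lake lake: 4
  ring lake lake: 3
  lake lake then: 2
  true true lake: 2
  lake lake ring: 2
  … (21 more, each ≤ 2)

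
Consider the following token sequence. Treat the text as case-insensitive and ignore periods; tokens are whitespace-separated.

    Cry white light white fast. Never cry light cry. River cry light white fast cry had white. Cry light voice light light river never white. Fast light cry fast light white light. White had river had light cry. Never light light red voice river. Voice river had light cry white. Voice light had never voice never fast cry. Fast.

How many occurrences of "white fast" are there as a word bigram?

Scanning the 58 overlapping bigram windows for "white fast":
  position 4–5: white fast
  position 13–14: white fast
  position 25–26: white fast

3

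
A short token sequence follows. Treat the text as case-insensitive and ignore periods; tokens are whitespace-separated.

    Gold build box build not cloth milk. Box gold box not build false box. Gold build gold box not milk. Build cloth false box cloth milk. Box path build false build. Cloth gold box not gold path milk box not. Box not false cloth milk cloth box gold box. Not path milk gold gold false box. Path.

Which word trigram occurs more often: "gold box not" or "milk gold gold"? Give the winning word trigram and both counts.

"gold box not": 4 occurrences
"milk gold gold": 1 occurrence

"gold box not" (4 vs 1)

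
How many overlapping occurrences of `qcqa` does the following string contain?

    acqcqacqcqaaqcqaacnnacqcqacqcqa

Sliding a length-4 window over the 31 characters (28 positions):
  position 3–6: qcqa
  position 8–11: qcqa
  position 13–16: qcqa
  position 23–26: qcqa
  position 28–31: qcqa

5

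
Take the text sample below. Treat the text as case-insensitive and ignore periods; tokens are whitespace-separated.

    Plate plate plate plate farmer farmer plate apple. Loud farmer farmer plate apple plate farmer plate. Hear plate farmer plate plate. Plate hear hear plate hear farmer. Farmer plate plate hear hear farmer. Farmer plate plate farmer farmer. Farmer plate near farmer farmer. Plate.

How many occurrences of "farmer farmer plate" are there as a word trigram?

Scanning the 42 overlapping trigram windows for "farmer farmer plate":
  position 5–7: farmer farmer plate
  position 10–12: farmer farmer plate
  position 27–29: farmer farmer plate
  position 33–35: farmer farmer plate
  position 38–40: farmer farmer plate
  position 42–44: farmer farmer plate

6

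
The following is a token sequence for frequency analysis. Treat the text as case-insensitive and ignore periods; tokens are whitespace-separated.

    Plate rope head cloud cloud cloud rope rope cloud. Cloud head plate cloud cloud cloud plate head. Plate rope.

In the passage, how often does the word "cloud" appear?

Scanning the 19 tokens for "cloud":
  position 4: cloud
  position 5: cloud
  position 6: cloud
  position 9: cloud
  position 10: cloud
  position 13: cloud
  position 14: cloud
  position 15: cloud

8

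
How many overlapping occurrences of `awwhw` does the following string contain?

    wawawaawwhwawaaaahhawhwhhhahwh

Sliding a length-5 window over the 30 characters (26 positions):
  position 7–11: awwhw

1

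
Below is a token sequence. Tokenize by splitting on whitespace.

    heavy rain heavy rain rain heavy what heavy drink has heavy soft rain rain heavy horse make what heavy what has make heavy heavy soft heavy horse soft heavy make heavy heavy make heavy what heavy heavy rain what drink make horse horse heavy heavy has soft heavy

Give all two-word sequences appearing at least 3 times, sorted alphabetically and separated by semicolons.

heavy heavy; heavy rain; heavy what; make heavy; rain heavy; soft heavy; what heavy

Bigram counts meeting the condition (at least 3 times):
  heavy heavy: 4
  heavy rain: 3
  heavy what: 3
  make heavy: 3
  rain heavy: 3
  soft heavy: 3
  what heavy: 3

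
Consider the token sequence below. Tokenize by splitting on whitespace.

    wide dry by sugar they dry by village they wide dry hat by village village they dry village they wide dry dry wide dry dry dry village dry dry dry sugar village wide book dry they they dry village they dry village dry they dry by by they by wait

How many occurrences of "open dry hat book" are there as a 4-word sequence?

0

Scanning the 47 overlapping 4-gram windows for "open dry hat book":
  (none found)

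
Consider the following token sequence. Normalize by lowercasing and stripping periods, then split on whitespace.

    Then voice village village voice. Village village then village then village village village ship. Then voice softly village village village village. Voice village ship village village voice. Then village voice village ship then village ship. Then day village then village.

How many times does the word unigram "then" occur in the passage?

Scanning the 40 tokens for "then":
  position 1: then
  position 8: then
  position 10: then
  position 15: then
  position 28: then
  position 33: then
  position 36: then
  position 39: then

8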